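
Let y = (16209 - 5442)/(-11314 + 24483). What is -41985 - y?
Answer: -552911232/13169 ≈ -41986.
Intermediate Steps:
y = 10767/13169 ≈ 0.81760
-41985 - y = -41985 - 1*10767/13169 = -41985 - 10767/13169 = -552911232/13169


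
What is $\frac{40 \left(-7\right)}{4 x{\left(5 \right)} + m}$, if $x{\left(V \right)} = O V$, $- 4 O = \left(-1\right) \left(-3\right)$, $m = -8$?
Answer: $\frac{280}{23} \approx 12.174$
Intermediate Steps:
$O = - \frac{3}{4}$ ($O = - \frac{\left(-1\right) \left(-3\right)}{4} = \left(- \frac{1}{4}\right) 3 = - \frac{3}{4} \approx -0.75$)
$x{\left(V \right)} = - \frac{3 V}{4}$
$\frac{40 \left(-7\right)}{4 x{\left(5 \right)} + m} = \frac{40 \left(-7\right)}{4 \left(\left(- \frac{3}{4}\right) 5\right) - 8} = - \frac{280}{4 \left(- \frac{15}{4}\right) - 8} = - \frac{280}{-15 - 8} = - \frac{280}{-23} = \left(-280\right) \left(- \frac{1}{23}\right) = \frac{280}{23}$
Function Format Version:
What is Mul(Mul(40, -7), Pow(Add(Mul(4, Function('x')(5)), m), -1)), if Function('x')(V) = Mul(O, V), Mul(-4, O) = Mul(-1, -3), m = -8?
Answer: Rational(280, 23) ≈ 12.174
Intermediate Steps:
O = Rational(-3, 4) (O = Mul(Rational(-1, 4), Mul(-1, -3)) = Mul(Rational(-1, 4), 3) = Rational(-3, 4) ≈ -0.75000)
Function('x')(V) = Mul(Rational(-3, 4), V)
Mul(Mul(40, -7), Pow(Add(Mul(4, Function('x')(5)), m), -1)) = Mul(Mul(40, -7), Pow(Add(Mul(4, Mul(Rational(-3, 4), 5)), -8), -1)) = Mul(-280, Pow(Add(Mul(4, Rational(-15, 4)), -8), -1)) = Mul(-280, Pow(Add(-15, -8), -1)) = Mul(-280, Pow(-23, -1)) = Mul(-280, Rational(-1, 23)) = Rational(280, 23)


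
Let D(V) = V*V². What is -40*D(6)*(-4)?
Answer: 34560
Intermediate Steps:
D(V) = V³
-40*D(6)*(-4) = -40*6³*(-4) = -40*216*(-4) = -8640*(-4) = 34560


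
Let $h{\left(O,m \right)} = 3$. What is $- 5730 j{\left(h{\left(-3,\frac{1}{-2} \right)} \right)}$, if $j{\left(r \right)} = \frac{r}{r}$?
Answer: $-5730$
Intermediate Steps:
$j{\left(r \right)} = 1$
$- 5730 j{\left(h{\left(-3,\frac{1}{-2} \right)} \right)} = \left(-5730\right) 1 = -5730$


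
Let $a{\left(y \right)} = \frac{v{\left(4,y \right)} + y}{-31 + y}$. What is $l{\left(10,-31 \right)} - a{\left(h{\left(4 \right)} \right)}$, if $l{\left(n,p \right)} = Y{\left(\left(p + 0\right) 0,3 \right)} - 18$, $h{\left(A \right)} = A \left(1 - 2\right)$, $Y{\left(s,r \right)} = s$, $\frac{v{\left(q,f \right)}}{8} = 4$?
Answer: $- \frac{86}{5} \approx -17.2$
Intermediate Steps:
$v{\left(q,f \right)} = 32$ ($v{\left(q,f \right)} = 8 \cdot 4 = 32$)
$h{\left(A \right)} = - A$ ($h{\left(A \right)} = A \left(-1\right) = - A$)
$l{\left(n,p \right)} = -18$ ($l{\left(n,p \right)} = \left(p + 0\right) 0 - 18 = p 0 - 18 = 0 - 18 = -18$)
$a{\left(y \right)} = \frac{32 + y}{-31 + y}$
$l{\left(10,-31 \right)} - a{\left(h{\left(4 \right)} \right)} = -18 - \frac{32 - 4}{-31 - 4} = -18 - \frac{1}{-35} \cdot 28 = -18 - \left(- \frac{1}{35}\right) 28 = -18 - - \frac{4}{5} = -18 + \frac{4}{5} = - \frac{86}{5}$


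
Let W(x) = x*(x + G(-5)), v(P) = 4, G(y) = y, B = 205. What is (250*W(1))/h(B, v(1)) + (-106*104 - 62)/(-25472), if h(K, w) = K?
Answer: -2319937/522176 ≈ -4.4428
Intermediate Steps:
W(x) = x*(-5 + x) (W(x) = x*(x - 5) = x*(-5 + x))
(250*W(1))/h(B, v(1)) + (-106*104 - 62)/(-25472) = (250*(1*(-5 + 1)))/205 + (-106*104 - 62)/(-25472) = (250*(1*(-4)))*(1/205) + (-11024 - 62)*(-1/25472) = (250*(-4))*(1/205) - 11086*(-1/25472) = -1000*1/205 + 5543/12736 = -200/41 + 5543/12736 = -2319937/522176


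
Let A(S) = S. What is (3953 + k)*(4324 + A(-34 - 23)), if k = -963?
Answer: 12758330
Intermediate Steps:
(3953 + k)*(4324 + A(-34 - 23)) = (3953 - 963)*(4324 + (-34 - 23)) = 2990*(4324 - 57) = 2990*4267 = 12758330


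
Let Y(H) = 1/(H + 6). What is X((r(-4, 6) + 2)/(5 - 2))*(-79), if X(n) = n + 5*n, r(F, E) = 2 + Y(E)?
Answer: -3871/6 ≈ -645.17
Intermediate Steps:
Y(H) = 1/(6 + H)
r(F, E) = 2 + 1/(6 + E)
X(n) = 6*n
X((r(-4, 6) + 2)/(5 - 2))*(-79) = (6*(((13 + 2*6)/(6 + 6) + 2)/(5 - 2)))*(-79) = (6*(((13 + 12)/12 + 2)/3))*(-79) = (6*(((1/12)*25 + 2)*(1/3)))*(-79) = (6*((25/12 + 2)*(1/3)))*(-79) = (6*((49/12)*(1/3)))*(-79) = (6*(49/36))*(-79) = (49/6)*(-79) = -3871/6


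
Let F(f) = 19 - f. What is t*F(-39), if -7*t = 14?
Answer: -116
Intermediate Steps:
t = -2 (t = -⅐*14 = -2)
t*F(-39) = -2*(19 - 1*(-39)) = -2*(19 + 39) = -2*58 = -116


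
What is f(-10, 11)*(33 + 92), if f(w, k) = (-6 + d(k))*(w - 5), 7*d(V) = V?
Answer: 58125/7 ≈ 8303.6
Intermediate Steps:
d(V) = V/7
f(w, k) = (-6 + k/7)*(-5 + w) (f(w, k) = (-6 + k/7)*(w - 5) = (-6 + k/7)*(-5 + w))
f(-10, 11)*(33 + 92) = (30 - 6*(-10) - 5/7*11 + (⅐)*11*(-10))*(33 + 92) = (30 + 60 - 55/7 - 110/7)*125 = (465/7)*125 = 58125/7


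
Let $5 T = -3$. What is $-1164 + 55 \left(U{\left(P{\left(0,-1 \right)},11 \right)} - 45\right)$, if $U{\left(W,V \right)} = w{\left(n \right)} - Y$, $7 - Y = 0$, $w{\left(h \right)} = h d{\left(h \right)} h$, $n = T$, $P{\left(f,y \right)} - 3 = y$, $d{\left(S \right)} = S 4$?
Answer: $- \frac{101788}{25} \approx -4071.5$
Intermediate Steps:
$T = - \frac{3}{5}$ ($T = \frac{1}{5} \left(-3\right) = - \frac{3}{5} \approx -0.6$)
$d{\left(S \right)} = 4 S$
$P{\left(f,y \right)} = 3 + y$
$n = - \frac{3}{5} \approx -0.6$
$w{\left(h \right)} = 4 h^{3}$ ($w{\left(h \right)} = h 4 h h = 4 h^{2} h = 4 h^{3}$)
$Y = 7$ ($Y = 7 - 0 = 7 + 0 = 7$)
$U{\left(W,V \right)} = - \frac{983}{125}$ ($U{\left(W,V \right)} = 4 \left(- \frac{3}{5}\right)^{3} - 7 = 4 \left(- \frac{27}{125}\right) - 7 = - \frac{108}{125} - 7 = - \frac{983}{125}$)
$-1164 + 55 \left(U{\left(P{\left(0,-1 \right)},11 \right)} - 45\right) = -1164 + 55 \left(- \frac{983}{125} - 45\right) = -1164 + 55 \left(- \frac{6608}{125}\right) = -1164 - \frac{72688}{25} = - \frac{101788}{25}$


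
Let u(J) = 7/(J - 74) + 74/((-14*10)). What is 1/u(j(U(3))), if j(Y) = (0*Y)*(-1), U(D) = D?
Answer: -1295/807 ≈ -1.6047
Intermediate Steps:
j(Y) = 0 (j(Y) = 0*(-1) = 0)
u(J) = -37/70 + 7/(-74 + J) (u(J) = 7/(-74 + J) + 74/(-140) = 7/(-74 + J) + 74*(-1/140) = 7/(-74 + J) - 37/70 = -37/70 + 7/(-74 + J))
1/u(j(U(3))) = 1/((3228 - 37*0)/(70*(-74 + 0))) = 1/((1/70)*(3228 + 0)/(-74)) = 1/((1/70)*(-1/74)*3228) = 1/(-807/1295) = -1295/807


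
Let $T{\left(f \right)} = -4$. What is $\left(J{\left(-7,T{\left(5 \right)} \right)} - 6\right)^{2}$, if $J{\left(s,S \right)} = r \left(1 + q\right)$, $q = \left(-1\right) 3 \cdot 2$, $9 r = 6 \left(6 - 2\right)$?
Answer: $\frac{3364}{9} \approx 373.78$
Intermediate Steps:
$r = \frac{8}{3}$ ($r = \frac{6 \left(6 - 2\right)}{9} = \frac{6 \cdot 4}{9} = \frac{1}{9} \cdot 24 = \frac{8}{3} \approx 2.6667$)
$q = -6$ ($q = \left(-3\right) 2 = -6$)
$J{\left(s,S \right)} = - \frac{40}{3}$ ($J{\left(s,S \right)} = \frac{8 \left(1 - 6\right)}{3} = \frac{8}{3} \left(-5\right) = - \frac{40}{3}$)
$\left(J{\left(-7,T{\left(5 \right)} \right)} - 6\right)^{2} = \left(- \frac{40}{3} - 6\right)^{2} = \left(- \frac{58}{3}\right)^{2} = \frac{3364}{9}$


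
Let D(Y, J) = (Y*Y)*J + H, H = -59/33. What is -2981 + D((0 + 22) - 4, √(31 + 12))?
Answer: -98432/33 + 324*√43 ≈ -858.18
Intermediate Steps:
H = -59/33 (H = -59*1/33 = -59/33 ≈ -1.7879)
D(Y, J) = -59/33 + J*Y² (D(Y, J) = (Y*Y)*J - 59/33 = Y²*J - 59/33 = J*Y² - 59/33 = -59/33 + J*Y²)
-2981 + D((0 + 22) - 4, √(31 + 12)) = -2981 + (-59/33 + √(31 + 12)*((0 + 22) - 4)²) = -2981 + (-59/33 + √43*(22 - 4)²) = -2981 + (-59/33 + √43*18²) = -2981 + (-59/33 + √43*324) = -2981 + (-59/33 + 324*√43) = -98432/33 + 324*√43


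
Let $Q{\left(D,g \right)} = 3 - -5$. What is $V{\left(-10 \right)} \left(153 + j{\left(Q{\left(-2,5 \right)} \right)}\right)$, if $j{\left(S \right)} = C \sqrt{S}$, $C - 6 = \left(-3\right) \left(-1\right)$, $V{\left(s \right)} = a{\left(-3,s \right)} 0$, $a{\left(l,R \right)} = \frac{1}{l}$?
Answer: $0$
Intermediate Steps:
$V{\left(s \right)} = 0$ ($V{\left(s \right)} = \frac{1}{-3} \cdot 0 = \left(- \frac{1}{3}\right) 0 = 0$)
$Q{\left(D,g \right)} = 8$ ($Q{\left(D,g \right)} = 3 + 5 = 8$)
$C = 9$ ($C = 6 - -3 = 6 + 3 = 9$)
$j{\left(S \right)} = 9 \sqrt{S}$
$V{\left(-10 \right)} \left(153 + j{\left(Q{\left(-2,5 \right)} \right)}\right) = 0 \left(153 + 9 \sqrt{8}\right) = 0 \left(153 + 9 \cdot 2 \sqrt{2}\right) = 0 \left(153 + 18 \sqrt{2}\right) = 0$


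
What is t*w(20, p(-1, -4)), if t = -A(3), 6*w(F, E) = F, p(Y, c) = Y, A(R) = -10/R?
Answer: 100/9 ≈ 11.111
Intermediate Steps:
w(F, E) = F/6
t = 10/3 (t = -(-10)/3 = -1*(-10/3) = 10/3 ≈ 3.3333)
t*w(20, p(-1, -4)) = 10*((⅙)*20)/3 = (10/3)*(10/3) = 100/9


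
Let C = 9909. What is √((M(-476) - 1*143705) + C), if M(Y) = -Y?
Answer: 2*I*√33330 ≈ 365.13*I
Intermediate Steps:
√((M(-476) - 1*143705) + C) = √((-1*(-476) - 1*143705) + 9909) = √((476 - 143705) + 9909) = √(-143229 + 9909) = √(-133320) = 2*I*√33330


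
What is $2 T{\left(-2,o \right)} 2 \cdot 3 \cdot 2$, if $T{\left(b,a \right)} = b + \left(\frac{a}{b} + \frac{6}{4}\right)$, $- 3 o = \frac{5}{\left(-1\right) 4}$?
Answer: $-17$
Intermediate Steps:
$o = \frac{5}{12}$ ($o = - \frac{5 \frac{1}{\left(-1\right) 4}}{3} = - \frac{5 \frac{1}{-4}}{3} = - \frac{5 \left(- \frac{1}{4}\right)}{3} = \left(- \frac{1}{3}\right) \left(- \frac{5}{4}\right) = \frac{5}{12} \approx 0.41667$)
$T{\left(b,a \right)} = \frac{3}{2} + b + \frac{a}{b}$ ($T{\left(b,a \right)} = b + \left(\frac{a}{b} + 6 \cdot \frac{1}{4}\right) = b + \left(\frac{a}{b} + \frac{3}{2}\right) = b + \left(\frac{3}{2} + \frac{a}{b}\right) = \frac{3}{2} + b + \frac{a}{b}$)
$2 T{\left(-2,o \right)} 2 \cdot 3 \cdot 2 = 2 \left(\frac{3}{2} - 2 + \frac{5}{12 \left(-2\right)}\right) 2 \cdot 3 \cdot 2 = 2 \left(\frac{3}{2} - 2 + \frac{5}{12} \left(- \frac{1}{2}\right)\right) 6 \cdot 2 = 2 \left(\frac{3}{2} - 2 - \frac{5}{24}\right) 12 = 2 \left(- \frac{17}{24}\right) 12 = \left(- \frac{17}{12}\right) 12 = -17$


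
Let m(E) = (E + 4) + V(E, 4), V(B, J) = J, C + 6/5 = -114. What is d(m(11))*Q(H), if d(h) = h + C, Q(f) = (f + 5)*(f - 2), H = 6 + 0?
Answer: -21164/5 ≈ -4232.8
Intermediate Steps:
C = -576/5 (C = -6/5 - 114 = -576/5 ≈ -115.20)
H = 6
Q(f) = (-2 + f)*(5 + f) (Q(f) = (5 + f)*(-2 + f) = (-2 + f)*(5 + f))
m(E) = 8 + E (m(E) = (E + 4) + 4 = (4 + E) + 4 = 8 + E)
d(h) = -576/5 + h (d(h) = h - 576/5 = -576/5 + h)
d(m(11))*Q(H) = (-576/5 + (8 + 11))*(-10 + 6**2 + 3*6) = (-576/5 + 19)*(-10 + 36 + 18) = -481/5*44 = -21164/5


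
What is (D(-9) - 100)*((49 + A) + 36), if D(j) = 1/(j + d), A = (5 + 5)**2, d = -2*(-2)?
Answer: -18537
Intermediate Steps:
d = 4
A = 100 (A = 10**2 = 100)
D(j) = 1/(4 + j) (D(j) = 1/(j + 4) = 1/(4 + j))
(D(-9) - 100)*((49 + A) + 36) = (1/(4 - 9) - 100)*((49 + 100) + 36) = (1/(-5) - 100)*(149 + 36) = (-1/5 - 100)*185 = -501/5*185 = -18537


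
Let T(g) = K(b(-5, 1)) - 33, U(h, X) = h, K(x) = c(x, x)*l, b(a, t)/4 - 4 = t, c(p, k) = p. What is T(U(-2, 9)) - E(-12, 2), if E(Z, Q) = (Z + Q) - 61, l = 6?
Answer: 158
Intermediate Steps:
E(Z, Q) = -61 + Q + Z (E(Z, Q) = (Q + Z) - 61 = -61 + Q + Z)
b(a, t) = 16 + 4*t
K(x) = 6*x (K(x) = x*6 = 6*x)
T(g) = 87 (T(g) = 6*(16 + 4*1) - 33 = 6*(16 + 4) - 33 = 6*20 - 33 = 120 - 33 = 87)
T(U(-2, 9)) - E(-12, 2) = 87 - (-61 + 2 - 12) = 87 - 1*(-71) = 87 + 71 = 158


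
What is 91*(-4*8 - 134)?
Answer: -15106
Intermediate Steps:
91*(-4*8 - 134) = 91*(-32 - 134) = 91*(-166) = -15106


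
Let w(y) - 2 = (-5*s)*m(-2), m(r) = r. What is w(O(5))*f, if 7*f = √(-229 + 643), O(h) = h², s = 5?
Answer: 156*√46/7 ≈ 151.15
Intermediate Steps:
w(y) = 52 (w(y) = 2 - 5*5*(-2) = 2 - 25*(-2) = 2 + 50 = 52)
f = 3*√46/7 (f = √(-229 + 643)/7 = √414/7 = (3*√46)/7 = 3*√46/7 ≈ 2.9067)
w(O(5))*f = 52*(3*√46/7) = 156*√46/7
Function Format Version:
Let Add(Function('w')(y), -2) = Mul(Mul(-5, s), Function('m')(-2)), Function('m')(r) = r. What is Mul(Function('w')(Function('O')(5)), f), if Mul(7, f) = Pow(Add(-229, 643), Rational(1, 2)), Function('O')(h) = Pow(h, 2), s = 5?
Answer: Mul(Rational(156, 7), Pow(46, Rational(1, 2))) ≈ 151.15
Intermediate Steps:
Function('w')(y) = 52 (Function('w')(y) = Add(2, Mul(Mul(-5, 5), -2)) = Add(2, Mul(-25, -2)) = Add(2, 50) = 52)
f = Mul(Rational(3, 7), Pow(46, Rational(1, 2))) (f = Mul(Rational(1, 7), Pow(Add(-229, 643), Rational(1, 2))) = Mul(Rational(1, 7), Pow(414, Rational(1, 2))) = Mul(Rational(1, 7), Mul(3, Pow(46, Rational(1, 2)))) = Mul(Rational(3, 7), Pow(46, Rational(1, 2))) ≈ 2.9067)
Mul(Function('w')(Function('O')(5)), f) = Mul(52, Mul(Rational(3, 7), Pow(46, Rational(1, 2)))) = Mul(Rational(156, 7), Pow(46, Rational(1, 2)))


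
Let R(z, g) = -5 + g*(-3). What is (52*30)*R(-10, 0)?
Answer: -7800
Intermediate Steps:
R(z, g) = -5 - 3*g
(52*30)*R(-10, 0) = (52*30)*(-5 - 3*0) = 1560*(-5 + 0) = 1560*(-5) = -7800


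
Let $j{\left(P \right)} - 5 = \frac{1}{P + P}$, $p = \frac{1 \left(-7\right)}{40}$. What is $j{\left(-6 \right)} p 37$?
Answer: $- \frac{15281}{480} \approx -31.835$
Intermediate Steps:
$p = - \frac{7}{40}$ ($p = \left(-7\right) \frac{1}{40} = - \frac{7}{40} \approx -0.175$)
$j{\left(P \right)} = 5 + \frac{1}{2 P}$ ($j{\left(P \right)} = 5 + \frac{1}{P + P} = 5 + \frac{1}{2 P}$)
$j{\left(-6 \right)} p 37 = \left(5 + \frac{1}{2 \left(-6\right)}\right) \left(- \frac{7}{40}\right) 37 = \left(5 + \frac{1}{2} \left(- \frac{1}{6}\right)\right) \left(- \frac{7}{40}\right) 37 = \left(5 - \frac{1}{12}\right) \left(- \frac{7}{40}\right) 37 = \frac{59}{12} \left(- \frac{7}{40}\right) 37 = \left(- \frac{413}{480}\right) 37 = - \frac{15281}{480}$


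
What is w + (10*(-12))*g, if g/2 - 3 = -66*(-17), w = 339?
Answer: -269661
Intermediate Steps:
g = 2250 (g = 6 + 2*(-66*(-17)) = 6 + 2*1122 = 6 + 2244 = 2250)
w + (10*(-12))*g = 339 + (10*(-12))*2250 = 339 - 120*2250 = 339 - 270000 = -269661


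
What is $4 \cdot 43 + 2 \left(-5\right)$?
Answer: $162$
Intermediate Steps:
$4 \cdot 43 + 2 \left(-5\right) = 172 - 10 = 162$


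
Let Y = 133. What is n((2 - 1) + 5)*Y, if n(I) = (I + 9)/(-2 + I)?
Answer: 1995/4 ≈ 498.75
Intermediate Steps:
n(I) = (9 + I)/(-2 + I)
n((2 - 1) + 5)*Y = ((9 + ((2 - 1) + 5))/(-2 + ((2 - 1) + 5)))*133 = ((9 + (1 + 5))/(-2 + (1 + 5)))*133 = ((9 + 6)/(-2 + 6))*133 = (15/4)*133 = 1995/4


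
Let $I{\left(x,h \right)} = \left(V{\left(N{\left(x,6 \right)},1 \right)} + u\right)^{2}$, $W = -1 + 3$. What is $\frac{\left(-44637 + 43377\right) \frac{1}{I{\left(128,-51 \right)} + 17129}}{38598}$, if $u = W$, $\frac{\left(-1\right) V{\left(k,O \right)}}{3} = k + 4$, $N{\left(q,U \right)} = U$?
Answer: $- \frac{10}{5487349} \approx -1.8224 \cdot 10^{-6}$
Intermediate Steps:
$W = 2$
$V{\left(k,O \right)} = -12 - 3 k$ ($V{\left(k,O \right)} = - 3 \left(k + 4\right) = - 3 \left(4 + k\right) = -12 - 3 k$)
$u = 2$
$I{\left(x,h \right)} = 784$ ($I{\left(x,h \right)} = \left(\left(-12 - 18\right) + 2\right)^{2} = \left(-30 + 2\right)^{2} = \left(-28\right)^{2} = 784$)
$\frac{\left(-44637 + 43377\right) \frac{1}{I{\left(128,-51 \right)} + 17129}}{38598} = \frac{\left(-44637 + 43377\right) \frac{1}{784 + 17129}}{38598} = - \frac{1260}{17913} \cdot \frac{1}{38598} = \left(-1260\right) \frac{1}{17913} \cdot \frac{1}{38598} = \left(- \frac{60}{853}\right) \frac{1}{38598} = - \frac{10}{5487349}$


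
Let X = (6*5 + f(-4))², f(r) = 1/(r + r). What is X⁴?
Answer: 10645920227784266881/16777216 ≈ 6.3455e+11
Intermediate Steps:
f(r) = 1/(2*r)
X = 57121/64 (X = (6*5 + (½)/(-4))² = (30 + (½)*(-¼))² = (30 - ⅛)² = (239/8)² = 57121/64 ≈ 892.52)
X⁴ = (57121/64)⁴ = 10645920227784266881/16777216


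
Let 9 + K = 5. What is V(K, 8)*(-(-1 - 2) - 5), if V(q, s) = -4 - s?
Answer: 24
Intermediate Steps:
K = -4 (K = -9 + 5 = -4)
V(K, 8)*(-(-1 - 2) - 5) = (-4 - 1*8)*(-(-1 - 2) - 5) = (-4 - 8)*(-1*(-3) - 5) = -12*(3 - 5) = -12*(-2) = 24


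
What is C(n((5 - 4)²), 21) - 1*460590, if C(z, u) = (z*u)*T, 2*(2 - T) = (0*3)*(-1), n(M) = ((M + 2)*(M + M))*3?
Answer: -459834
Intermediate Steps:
n(M) = 6*M*(2 + M) (n(M) = ((2 + M)*(2*M))*3 = (2*M*(2 + M))*3 = 6*M*(2 + M))
T = 2 (T = 2 - 0*3*(-1)/2 = 2 - 0*(-1) = 2 - ½*0 = 2 + 0 = 2)
C(z, u) = 2*u*z (C(z, u) = (z*u)*2 = (u*z)*2 = 2*u*z)
C(n((5 - 4)²), 21) - 1*460590 = 2*21*(6*(5 - 4)²*(2 + (5 - 4)²)) - 1*460590 = 2*21*(6*1²*(2 + 1²)) - 460590 = 2*21*(6*1*(2 + 1)) - 460590 = 2*21*(6*1*3) - 460590 = 2*21*18 - 460590 = 756 - 460590 = -459834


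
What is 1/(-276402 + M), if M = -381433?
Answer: -1/657835 ≈ -1.5201e-6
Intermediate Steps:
1/(-276402 + M) = 1/(-276402 - 381433) = 1/(-657835) = -1/657835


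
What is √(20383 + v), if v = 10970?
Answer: √31353 ≈ 177.07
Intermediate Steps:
√(20383 + v) = √(20383 + 10970) = √31353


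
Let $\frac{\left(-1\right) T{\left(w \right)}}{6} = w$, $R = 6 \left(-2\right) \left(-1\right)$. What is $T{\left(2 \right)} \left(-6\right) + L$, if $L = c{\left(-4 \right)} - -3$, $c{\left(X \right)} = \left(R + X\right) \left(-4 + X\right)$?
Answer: $11$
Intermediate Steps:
$R = 12$ ($R = \left(-12\right) \left(-1\right) = 12$)
$T{\left(w \right)} = - 6 w$
$c{\left(X \right)} = \left(-4 + X\right) \left(12 + X\right)$ ($c{\left(X \right)} = \left(12 + X\right) \left(-4 + X\right) = \left(-4 + X\right) \left(12 + X\right)$)
$L = -61$ ($L = \left(-48 + \left(-4\right)^{2} + 8 \left(-4\right)\right) - -3 = \left(-48 + 16 - 32\right) + 3 = -64 + 3 = -61$)
$T{\left(2 \right)} \left(-6\right) + L = \left(-6\right) 2 \left(-6\right) - 61 = \left(-12\right) \left(-6\right) - 61 = 72 - 61 = 11$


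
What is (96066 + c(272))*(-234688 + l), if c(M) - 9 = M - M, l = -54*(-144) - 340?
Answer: -21833235900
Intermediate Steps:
l = 7436 (l = 7776 - 340 = 7436)
c(M) = 9 (c(M) = 9 + (M - M) = 9 + 0 = 9)
(96066 + c(272))*(-234688 + l) = (96066 + 9)*(-234688 + 7436) = 96075*(-227252) = -21833235900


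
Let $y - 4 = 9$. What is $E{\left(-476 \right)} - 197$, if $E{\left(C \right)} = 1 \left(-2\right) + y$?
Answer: $-186$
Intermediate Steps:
$y = 13$ ($y = 4 + 9 = 13$)
$E{\left(C \right)} = 11$ ($E{\left(C \right)} = 1 \left(-2\right) + 13 = -2 + 13 = 11$)
$E{\left(-476 \right)} - 197 = 11 - 197 = -186$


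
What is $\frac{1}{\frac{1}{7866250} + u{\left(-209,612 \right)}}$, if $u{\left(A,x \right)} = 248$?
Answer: $\frac{7866250}{1950830001} \approx 0.0040323$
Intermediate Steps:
$\frac{1}{\frac{1}{7866250} + u{\left(-209,612 \right)}} = \frac{1}{\frac{1}{7866250} + 248} = \frac{1}{\frac{1950830001}{7866250}} = \frac{7866250}{1950830001}$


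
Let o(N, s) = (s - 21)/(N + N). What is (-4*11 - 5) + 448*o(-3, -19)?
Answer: 8813/3 ≈ 2937.7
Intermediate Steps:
o(N, s) = (-21 + s)/(2*N) (o(N, s) = (-21 + s)/((2*N)) = (-21 + s)*(1/(2*N)) = (-21 + s)/(2*N))
(-4*11 - 5) + 448*o(-3, -19) = (-4*11 - 5) + 448*((½)*(-21 - 19)/(-3)) = (-44 - 5) + 448*((½)*(-⅓)*(-40)) = -49 + 448*(20/3) = -49 + 8960/3 = 8813/3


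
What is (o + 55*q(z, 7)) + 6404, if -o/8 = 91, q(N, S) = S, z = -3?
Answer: 6061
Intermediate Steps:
o = -728 (o = -8*91 = -728)
(o + 55*q(z, 7)) + 6404 = (-728 + 55*7) + 6404 = (-728 + 385) + 6404 = -343 + 6404 = 6061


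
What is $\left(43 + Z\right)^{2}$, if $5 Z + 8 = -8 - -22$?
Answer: $\frac{48841}{25} \approx 1953.6$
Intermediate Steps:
$Z = \frac{6}{5}$ ($Z = - \frac{8}{5} + \frac{-8 - -22}{5} = - \frac{8}{5} + \frac{-8 + 22}{5} = - \frac{8}{5} + \frac{1}{5} \cdot 14 = - \frac{8}{5} + \frac{14}{5} = \frac{6}{5} \approx 1.2$)
$\left(43 + Z\right)^{2} = \left(43 + \frac{6}{5}\right)^{2} = \left(\frac{221}{5}\right)^{2} = \frac{48841}{25}$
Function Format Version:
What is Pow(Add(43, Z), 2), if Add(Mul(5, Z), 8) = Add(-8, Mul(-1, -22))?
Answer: Rational(48841, 25) ≈ 1953.6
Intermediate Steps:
Z = Rational(6, 5) (Z = Add(Rational(-8, 5), Mul(Rational(1, 5), Add(-8, Mul(-1, -22)))) = Add(Rational(-8, 5), Mul(Rational(1, 5), Add(-8, 22))) = Add(Rational(-8, 5), Mul(Rational(1, 5), 14)) = Add(Rational(-8, 5), Rational(14, 5)) = Rational(6, 5) ≈ 1.2000)
Pow(Add(43, Z), 2) = Pow(Add(43, Rational(6, 5)), 2) = Pow(Rational(221, 5), 2) = Rational(48841, 25)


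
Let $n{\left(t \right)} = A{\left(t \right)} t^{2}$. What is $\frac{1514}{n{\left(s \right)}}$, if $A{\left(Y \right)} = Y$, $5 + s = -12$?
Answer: $- \frac{1514}{4913} \approx -0.30816$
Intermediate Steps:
$s = -17$ ($s = -5 - 12 = -17$)
$n{\left(t \right)} = t^{3}$ ($n{\left(t \right)} = t t^{2} = t^{3}$)
$\frac{1514}{n{\left(s \right)}} = \frac{1514}{\left(-17\right)^{3}} = \frac{1514}{-4913} = 1514 \left(- \frac{1}{4913}\right) = - \frac{1514}{4913}$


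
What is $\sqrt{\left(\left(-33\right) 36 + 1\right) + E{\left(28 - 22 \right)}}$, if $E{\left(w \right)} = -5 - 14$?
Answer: $3 i \sqrt{134} \approx 34.728 i$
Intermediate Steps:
$E{\left(w \right)} = -19$
$\sqrt{\left(\left(-33\right) 36 + 1\right) + E{\left(28 - 22 \right)}} = \sqrt{\left(\left(-33\right) 36 + 1\right) - 19} = \sqrt{\left(-1188 + 1\right) - 19} = \sqrt{-1187 - 19} = \sqrt{-1206} = 3 i \sqrt{134}$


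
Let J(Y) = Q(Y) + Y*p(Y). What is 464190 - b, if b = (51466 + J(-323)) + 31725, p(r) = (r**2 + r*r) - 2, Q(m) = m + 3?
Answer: 67777207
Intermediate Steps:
Q(m) = 3 + m
p(r) = -2 + 2*r**2 (p(r) = (r**2 + r**2) - 2 = 2*r**2 - 2 = -2 + 2*r**2)
J(Y) = 3 + Y + Y*(-2 + 2*Y**2) (J(Y) = (3 + Y) + Y*(-2 + 2*Y**2) = 3 + Y + Y*(-2 + 2*Y**2))
b = -67313017 (b = (51466 + (3 - 1*(-323) + 2*(-323)**3)) + 31725 = (51466 + (3 + 323 + 2*(-33698267))) + 31725 = (51466 + (3 + 323 - 67396534)) + 31725 = (51466 - 67396208) + 31725 = -67344742 + 31725 = -67313017)
464190 - b = 464190 - 1*(-67313017) = 464190 + 67313017 = 67777207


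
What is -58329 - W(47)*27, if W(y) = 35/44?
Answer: -2567421/44 ≈ -58351.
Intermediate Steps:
W(y) = 35/44 (W(y) = 35*(1/44) = 35/44)
-58329 - W(47)*27 = -58329 - 35*27/44 = -58329 - 1*945/44 = -58329 - 945/44 = -2567421/44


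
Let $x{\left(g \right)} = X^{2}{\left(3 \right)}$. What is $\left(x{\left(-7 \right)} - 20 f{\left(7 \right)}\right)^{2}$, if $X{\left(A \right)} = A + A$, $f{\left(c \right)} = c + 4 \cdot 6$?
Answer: $341056$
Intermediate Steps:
$f{\left(c \right)} = 24 + c$ ($f{\left(c \right)} = c + 24 = 24 + c$)
$X{\left(A \right)} = 2 A$
$x{\left(g \right)} = 36$ ($x{\left(g \right)} = \left(2 \cdot 3\right)^{2} = 6^{2} = 36$)
$\left(x{\left(-7 \right)} - 20 f{\left(7 \right)}\right)^{2} = \left(36 - 20 \left(24 + 7\right)\right)^{2} = \left(36 - 620\right)^{2} = \left(-584\right)^{2} = 341056$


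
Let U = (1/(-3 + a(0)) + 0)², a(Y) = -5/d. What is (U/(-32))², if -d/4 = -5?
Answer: 1/114244 ≈ 8.7532e-6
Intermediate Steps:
d = 20 (d = -4*(-5) = 20)
a(Y) = -¼ (a(Y) = -5/20 = -5*1/20 = -¼)
U = 16/169 (U = (1/(-3 - ¼) + 0)² = (1/(-13/4) + 0)² = (-4/13 + 0)² = (-4/13)² = 16/169 ≈ 0.094675)
(U/(-32))² = ((16/169)/(-32))² = ((16/169)*(-1/32))² = (-1/338)² = 1/114244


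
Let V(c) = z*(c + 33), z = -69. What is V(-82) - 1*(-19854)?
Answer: 23235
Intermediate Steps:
V(c) = -2277 - 69*c (V(c) = -69*(c + 33) = -69*(33 + c) = -2277 - 69*c)
V(-82) - 1*(-19854) = (-2277 - 69*(-82)) - 1*(-19854) = (-2277 + 5658) + 19854 = 3381 + 19854 = 23235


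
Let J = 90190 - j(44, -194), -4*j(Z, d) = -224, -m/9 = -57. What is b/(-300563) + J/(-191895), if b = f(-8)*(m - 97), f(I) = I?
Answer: -2404756262/5243321535 ≈ -0.45863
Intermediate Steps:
m = 513 (m = -9*(-57) = 513)
j(Z, d) = 56 (j(Z, d) = -¼*(-224) = 56)
b = -3328 (b = -8*(513 - 97) = -8*416 = -3328)
J = 90134 (J = 90190 - 1*56 = 90190 - 56 = 90134)
b/(-300563) + J/(-191895) = -3328/(-300563) + 90134/(-191895) = -3328*(-1/300563) + 90134*(-1/191895) = 3328/300563 - 8194/17445 = -2404756262/5243321535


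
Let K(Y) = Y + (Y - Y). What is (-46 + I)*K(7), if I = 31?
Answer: -105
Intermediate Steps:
K(Y) = Y (K(Y) = Y + 0 = Y)
(-46 + I)*K(7) = (-46 + 31)*7 = -15*7 = -105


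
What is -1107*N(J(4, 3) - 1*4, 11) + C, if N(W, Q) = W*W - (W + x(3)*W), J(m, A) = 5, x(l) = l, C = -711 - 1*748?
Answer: 1862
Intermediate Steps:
C = -1459 (C = -711 - 748 = -1459)
N(W, Q) = W² - 4*W (N(W, Q) = W*W - (W + 3*W) = W² - 4*W)
-1107*N(J(4, 3) - 1*4, 11) + C = -1107*(5 - 1*4)*(-4 + (5 - 1*4)) - 1459 = -1107*(5 - 4)*(-4 + (5 - 4)) - 1459 = -1107*(-4 + 1) - 1459 = -1107*(-3) - 1459 = 3321 - 1459 = 1862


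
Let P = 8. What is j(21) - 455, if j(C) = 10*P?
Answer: -375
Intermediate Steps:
j(C) = 80 (j(C) = 10*8 = 80)
j(21) - 455 = 80 - 455 = -375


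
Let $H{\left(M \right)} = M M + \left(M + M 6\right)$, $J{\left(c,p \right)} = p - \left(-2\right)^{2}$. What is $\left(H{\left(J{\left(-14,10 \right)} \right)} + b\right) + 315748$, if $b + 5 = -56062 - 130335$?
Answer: $129424$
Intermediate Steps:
$b = -186402$ ($b = -5 - 186397 = -186402$)
$J{\left(c,p \right)} = -4 + p$ ($J{\left(c,p \right)} = p - 4 = -4 + p$)
$H{\left(M \right)} = M^{2} + 7 M$ ($H{\left(M \right)} = M^{2} + \left(M + 6 M\right) = M^{2} + 7 M$)
$\left(H{\left(J{\left(-14,10 \right)} \right)} + b\right) + 315748 = \left(\left(-4 + 10\right) \left(7 + \left(-4 + 10\right)\right) - 186402\right) + 315748 = \left(6 \left(7 + 6\right) - 186402\right) + 315748 = \left(6 \cdot 13 - 186402\right) + 315748 = \left(78 - 186402\right) + 315748 = -186324 + 315748 = 129424$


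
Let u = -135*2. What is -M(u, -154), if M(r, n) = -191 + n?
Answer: 345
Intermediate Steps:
u = -270
-M(u, -154) = -(-191 - 154) = -1*(-345) = 345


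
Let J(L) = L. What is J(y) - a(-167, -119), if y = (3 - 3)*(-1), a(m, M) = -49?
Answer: 49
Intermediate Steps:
y = 0 (y = 0*(-1) = 0)
J(y) - a(-167, -119) = 0 - 1*(-49) = 0 + 49 = 49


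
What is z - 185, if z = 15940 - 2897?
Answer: 12858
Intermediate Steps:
z = 13043
z - 185 = 13043 - 185 = 12858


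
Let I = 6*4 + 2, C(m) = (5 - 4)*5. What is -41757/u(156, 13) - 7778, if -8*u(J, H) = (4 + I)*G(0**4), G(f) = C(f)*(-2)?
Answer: -222288/25 ≈ -8891.5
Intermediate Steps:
C(m) = 5 (C(m) = 1*5 = 5)
I = 26 (I = 24 + 2 = 26)
G(f) = -10 (G(f) = 5*(-2) = -10)
u(J, H) = 75/2 (u(J, H) = -(4 + 26)*(-10)/8 = -15*(-10)/4 = -1/8*(-300) = 75/2)
-41757/u(156, 13) - 7778 = -41757/75/2 - 7778 = -41757*2/75 - 7778 = -27838/25 - 7778 = -222288/25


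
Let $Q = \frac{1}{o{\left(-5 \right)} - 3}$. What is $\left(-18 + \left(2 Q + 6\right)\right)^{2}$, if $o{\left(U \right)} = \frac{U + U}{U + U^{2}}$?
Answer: $\frac{7744}{49} \approx 158.04$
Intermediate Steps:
$o{\left(U \right)} = \frac{2 U}{U + U^{2}}$
$Q = - \frac{2}{7}$ ($Q = \frac{1}{\frac{2}{1 - 5} - 3} = \frac{1}{\frac{2}{-4} - 3} = \frac{1}{2 \left(- \frac{1}{4}\right) - 3} = \frac{1}{- \frac{1}{2} - 3} = \frac{1}{- \frac{7}{2}} = - \frac{2}{7} \approx -0.28571$)
$\left(-18 + \left(2 Q + 6\right)\right)^{2} = \left(-18 + \left(2 \left(- \frac{2}{7}\right) + 6\right)\right)^{2} = \left(-18 + \left(- \frac{4}{7} + 6\right)\right)^{2} = \left(-18 + \frac{38}{7}\right)^{2} = \left(- \frac{88}{7}\right)^{2} = \frac{7744}{49}$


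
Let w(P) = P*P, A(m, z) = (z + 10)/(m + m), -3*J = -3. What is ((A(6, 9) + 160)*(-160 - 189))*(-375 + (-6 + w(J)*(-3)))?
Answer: 21654752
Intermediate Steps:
J = 1 (J = -⅓*(-3) = 1)
A(m, z) = (10 + z)/(2*m) (A(m, z) = (10 + z)/((2*m)) = (10 + z)*(1/(2*m)) = (10 + z)/(2*m))
w(P) = P²
((A(6, 9) + 160)*(-160 - 189))*(-375 + (-6 + w(J)*(-3))) = (((½)*(10 + 9)/6 + 160)*(-160 - 189))*(-375 + (-6 + 1²*(-3))) = (((½)*(⅙)*19 + 160)*(-349))*(-375 + (-6 + 1*(-3))) = ((19/12 + 160)*(-349))*(-375 + (-6 - 3)) = ((1939/12)*(-349))*(-375 - 9) = -676711/12*(-384) = 21654752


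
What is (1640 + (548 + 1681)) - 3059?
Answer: 810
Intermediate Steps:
(1640 + (548 + 1681)) - 3059 = (1640 + 2229) - 3059 = 3869 - 3059 = 810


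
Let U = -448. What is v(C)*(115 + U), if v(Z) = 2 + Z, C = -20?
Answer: 5994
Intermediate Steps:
v(C)*(115 + U) = (2 - 20)*(115 - 448) = -18*(-333) = 5994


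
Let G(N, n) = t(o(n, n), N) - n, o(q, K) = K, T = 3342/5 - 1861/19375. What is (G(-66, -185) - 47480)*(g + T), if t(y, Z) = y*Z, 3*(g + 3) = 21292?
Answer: -1055364499988/3875 ≈ -2.7235e+8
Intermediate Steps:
T = 12948389/19375 (T = 3342*(1/5) - 1861*1/19375 = 3342/5 - 1861/19375 = 12948389/19375 ≈ 668.30)
g = 21283/3 (g = -3 + (1/3)*21292 = -3 + 21292/3 = 21283/3 ≈ 7094.3)
t(y, Z) = Z*y
G(N, n) = -n + N*n (G(N, n) = N*n - n = -n + N*n)
(G(-66, -185) - 47480)*(g + T) = (-185*(-1 - 66) - 47480)*(21283/3 + 12948389/19375) = (-185*(-67) - 47480)*(451203292/58125) = (12395 - 47480)*(451203292/58125) = -35085*451203292/58125 = -1055364499988/3875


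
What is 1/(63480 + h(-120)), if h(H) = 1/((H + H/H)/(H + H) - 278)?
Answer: 66601/4227831240 ≈ 1.5753e-5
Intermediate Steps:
h(H) = 1/(-278 + (1 + H)/(2*H)) (h(H) = 1/((H + 1)/((2*H)) - 278) = 1/((1 + H)*(1/(2*H)) - 278) = 1/((1 + H)/(2*H) - 278) = 1/(-278 + (1 + H)/(2*H)))
1/(63480 + h(-120)) = 1/(63480 - 2*(-120)/(-1 + 555*(-120))) = 1/(63480 - 2*(-120)/(-1 - 66600)) = 1/(63480 - 2*(-120)/(-66601)) = 1/(63480 - 2*(-120)*(-1/66601)) = 1/(63480 - 240/66601) = 1/(4227831240/66601) = 66601/4227831240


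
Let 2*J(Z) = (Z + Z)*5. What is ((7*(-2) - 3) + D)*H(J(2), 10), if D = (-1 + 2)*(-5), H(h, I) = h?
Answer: -220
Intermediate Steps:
J(Z) = 5*Z (J(Z) = ((Z + Z)*5)/2 = ((2*Z)*5)/2 = (10*Z)/2 = 5*Z)
D = -5 (D = 1*(-5) = -5)
((7*(-2) - 3) + D)*H(J(2), 10) = ((7*(-2) - 3) - 5)*(5*2) = ((-14 - 3) - 5)*10 = (-17 - 5)*10 = -22*10 = -220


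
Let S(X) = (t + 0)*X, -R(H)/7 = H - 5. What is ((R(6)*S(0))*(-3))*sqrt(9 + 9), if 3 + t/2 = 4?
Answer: 0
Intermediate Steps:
t = 2 (t = -6 + 2*4 = -6 + 8 = 2)
R(H) = 35 - 7*H (R(H) = -7*(H - 5) = -7*(-5 + H) = 35 - 7*H)
S(X) = 2*X (S(X) = (2 + 0)*X = 2*X)
((R(6)*S(0))*(-3))*sqrt(9 + 9) = (((35 - 7*6)*(2*0))*(-3))*sqrt(9 + 9) = (((35 - 42)*0)*(-3))*sqrt(18) = (-7*0*(-3))*(3*sqrt(2)) = (0*(-3))*(3*sqrt(2)) = 0*(3*sqrt(2)) = 0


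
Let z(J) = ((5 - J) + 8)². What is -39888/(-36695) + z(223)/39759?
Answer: 1068052164/486318835 ≈ 2.1962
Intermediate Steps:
z(J) = (13 - J)²
-39888/(-36695) + z(223)/39759 = -39888/(-36695) + (-13 + 223)²/39759 = -39888*(-1/36695) + 210²*(1/39759) = 39888/36695 + 44100*(1/39759) = 39888/36695 + 14700/13253 = 1068052164/486318835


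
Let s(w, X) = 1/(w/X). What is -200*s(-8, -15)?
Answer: -375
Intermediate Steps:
s(w, X) = X/w
-200*s(-8, -15) = -(-3000)/(-8) = -(-3000)*(-1)/8 = -200*15/8 = -375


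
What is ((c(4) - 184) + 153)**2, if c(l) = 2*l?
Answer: 529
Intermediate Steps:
((c(4) - 184) + 153)**2 = ((2*4 - 184) + 153)**2 = ((8 - 184) + 153)**2 = (-176 + 153)**2 = (-23)**2 = 529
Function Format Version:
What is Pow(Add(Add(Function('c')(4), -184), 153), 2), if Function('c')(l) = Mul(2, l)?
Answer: 529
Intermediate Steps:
Pow(Add(Add(Function('c')(4), -184), 153), 2) = Pow(Add(Add(Mul(2, 4), -184), 153), 2) = Pow(Add(Add(8, -184), 153), 2) = Pow(Add(-176, 153), 2) = Pow(-23, 2) = 529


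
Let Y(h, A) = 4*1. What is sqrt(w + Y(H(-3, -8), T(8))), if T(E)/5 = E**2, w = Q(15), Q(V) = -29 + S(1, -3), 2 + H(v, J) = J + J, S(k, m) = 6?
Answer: I*sqrt(19) ≈ 4.3589*I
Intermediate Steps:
H(v, J) = -2 + 2*J (H(v, J) = -2 + (J + J) = -2 + 2*J)
Q(V) = -23 (Q(V) = -29 + 6 = -23)
w = -23
T(E) = 5*E**2
Y(h, A) = 4
sqrt(w + Y(H(-3, -8), T(8))) = sqrt(-23 + 4) = sqrt(-19) = I*sqrt(19)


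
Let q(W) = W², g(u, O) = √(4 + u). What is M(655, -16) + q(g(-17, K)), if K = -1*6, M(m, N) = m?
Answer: 642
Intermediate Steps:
K = -6
M(655, -16) + q(g(-17, K)) = 655 + (√(4 - 17))² = 655 + (√(-13))² = 655 + (I*√13)² = 655 - 13 = 642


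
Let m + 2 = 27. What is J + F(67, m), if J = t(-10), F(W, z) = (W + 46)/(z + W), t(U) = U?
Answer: -807/92 ≈ -8.7717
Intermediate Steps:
m = 25 (m = -2 + 27 = 25)
F(W, z) = (46 + W)/(W + z)
J = -10
J + F(67, m) = -10 + (46 + 67)/(67 + 25) = -10 + 113/92 = -807/92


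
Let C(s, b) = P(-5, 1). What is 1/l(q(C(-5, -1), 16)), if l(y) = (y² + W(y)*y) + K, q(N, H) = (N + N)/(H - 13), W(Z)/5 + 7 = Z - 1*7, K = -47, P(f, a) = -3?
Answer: 1/117 ≈ 0.0085470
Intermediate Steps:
C(s, b) = -3
W(Z) = -70 + 5*Z (W(Z) = -35 + 5*(Z - 1*7) = -35 + 5*(Z - 7) = -35 + 5*(-7 + Z) = -35 + (-35 + 5*Z) = -70 + 5*Z)
q(N, H) = 2*N/(-13 + H) (q(N, H) = (2*N)/(-13 + H) = 2*N/(-13 + H))
l(y) = -47 + y² + y*(-70 + 5*y) (l(y) = (y² + (-70 + 5*y)*y) - 47 = (y² + y*(-70 + 5*y)) - 47 = -47 + y² + y*(-70 + 5*y))
1/l(q(C(-5, -1), 16)) = 1/(-47 - 140*(-3)/(-13 + 16) + 6*(2*(-3)/(-13 + 16))²) = 1/(-47 - 140*(-3)/3 + 6*(2*(-3)/3)²) = 1/(-47 - 140*(-3)/3 + 6*(2*(-3)*(⅓))²) = 1/(-47 - 70*(-2) + 6*(-2)²) = 1/(-47 + 140 + 6*4) = 1/(-47 + 140 + 24) = 1/117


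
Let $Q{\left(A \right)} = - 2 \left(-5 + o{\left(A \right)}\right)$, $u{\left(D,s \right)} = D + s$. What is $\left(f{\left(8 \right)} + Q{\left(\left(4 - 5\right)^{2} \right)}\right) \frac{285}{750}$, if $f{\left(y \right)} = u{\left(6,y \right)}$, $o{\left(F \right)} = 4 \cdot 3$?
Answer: $0$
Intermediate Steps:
$o{\left(F \right)} = 12$
$f{\left(y \right)} = 6 + y$
$Q{\left(A \right)} = -14$ ($Q{\left(A \right)} = - 2 \left(-5 + 12\right) = \left(-2\right) 7 = -14$)
$\left(f{\left(8 \right)} + Q{\left(\left(4 - 5\right)^{2} \right)}\right) \frac{285}{750} = \left(\left(6 + 8\right) - 14\right) \frac{285}{750} = \left(14 - 14\right) 285 \cdot \frac{1}{750} = 0 \cdot \frac{19}{50} = 0$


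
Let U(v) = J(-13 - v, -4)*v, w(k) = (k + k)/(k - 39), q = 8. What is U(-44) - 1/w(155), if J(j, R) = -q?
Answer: 54502/155 ≈ 351.63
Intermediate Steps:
w(k) = 2*k/(-39 + k) (w(k) = (2*k)/(-39 + k) = 2*k/(-39 + k))
J(j, R) = -8 (J(j, R) = -1*8 = -8)
U(v) = -8*v
U(-44) - 1/w(155) = -8*(-44) - 1/(2*155/(-39 + 155)) = 352 - 1/(2*155/116) = 352 - 1/(2*155*(1/116)) = 352 - 1/155/58 = 352 - 1*58/155 = 352 - 58/155 = 54502/155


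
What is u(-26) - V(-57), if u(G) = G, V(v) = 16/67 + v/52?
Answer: -87597/3484 ≈ -25.143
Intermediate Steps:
V(v) = 16/67 + v/52 (V(v) = 16*(1/67) + v*(1/52) = 16/67 + v/52)
u(-26) - V(-57) = -26 - (16/67 + (1/52)*(-57)) = -26 - (16/67 - 57/52) = -26 - 1*(-2987/3484) = -26 + 2987/3484 = -87597/3484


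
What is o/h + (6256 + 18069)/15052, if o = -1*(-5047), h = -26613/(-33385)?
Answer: 2536820479165/400578876 ≈ 6332.9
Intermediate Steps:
h = 26613/33385 (h = -26613*(-1/33385) = 26613/33385 ≈ 0.79715)
o = 5047
o/h + (6256 + 18069)/15052 = 5047/(26613/33385) + (6256 + 18069)/15052 = 5047*(33385/26613) + 24325*(1/15052) = 168494095/26613 + 24325/15052 = 2536820479165/400578876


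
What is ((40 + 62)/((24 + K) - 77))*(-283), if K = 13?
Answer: 14433/20 ≈ 721.65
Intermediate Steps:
((40 + 62)/((24 + K) - 77))*(-283) = ((40 + 62)/((24 + 13) - 77))*(-283) = (102/(37 - 77))*(-283) = (102/(-40))*(-283) = (102*(-1/40))*(-283) = -51/20*(-283) = 14433/20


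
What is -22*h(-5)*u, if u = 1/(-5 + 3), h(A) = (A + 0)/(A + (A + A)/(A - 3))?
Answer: 44/3 ≈ 14.667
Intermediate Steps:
h(A) = A/(A + 2*A/(-3 + A)) (h(A) = A/(A + (2*A)/(-3 + A)) = A/(A + 2*A/(-3 + A)))
u = -½ (u = 1/(-2) = -½ ≈ -0.50000)
-22*h(-5)*u = -22*(-3 - 5)/(-1 - 5)*(-1)/2 = -22*-8/(-6)*(-1)/2 = -22*(-⅙*(-8))*(-1)/2 = -88*(-1)/(3*2) = -22*(-⅔) = 44/3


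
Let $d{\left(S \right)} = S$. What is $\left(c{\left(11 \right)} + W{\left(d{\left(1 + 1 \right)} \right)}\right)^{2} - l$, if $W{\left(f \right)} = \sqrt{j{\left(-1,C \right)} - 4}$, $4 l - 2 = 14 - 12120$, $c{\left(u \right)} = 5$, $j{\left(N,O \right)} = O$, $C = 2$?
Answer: $3049 + 10 i \sqrt{2} \approx 3049.0 + 14.142 i$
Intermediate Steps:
$l = -3026$ ($l = \frac{1}{2} + \frac{14 - 12120}{4} = \frac{1}{2} + \frac{1}{4} \left(-12106\right) = \frac{1}{2} - \frac{6053}{2} = -3026$)
$W{\left(f \right)} = i \sqrt{2}$ ($W{\left(f \right)} = \sqrt{2 - 4} = \sqrt{-2} = i \sqrt{2}$)
$\left(c{\left(11 \right)} + W{\left(d{\left(1 + 1 \right)} \right)}\right)^{2} - l = \left(5 + i \sqrt{2}\right)^{2} - -3026 = \left(5 + i \sqrt{2}\right)^{2} + 3026 = 3026 + \left(5 + i \sqrt{2}\right)^{2}$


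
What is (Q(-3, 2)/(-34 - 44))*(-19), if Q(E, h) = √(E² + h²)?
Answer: 19*√13/78 ≈ 0.87827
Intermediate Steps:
(Q(-3, 2)/(-34 - 44))*(-19) = (√((-3)² + 2²)/(-34 - 44))*(-19) = (√(9 + 4)/(-78))*(-19) = (√13*(-1/78))*(-19) = -√13/78*(-19) = 19*√13/78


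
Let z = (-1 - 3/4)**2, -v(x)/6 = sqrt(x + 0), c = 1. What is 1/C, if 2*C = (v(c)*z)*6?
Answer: -8/441 ≈ -0.018141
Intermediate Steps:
v(x) = -6*sqrt(x) (v(x) = -6*sqrt(x + 0) = -6*sqrt(x))
z = 49/16 (z = (-1 - 3*1/4)**2 = (-1 - 3/4)**2 = (-7/4)**2 = 49/16 ≈ 3.0625)
C = -441/8 (C = ((-6*sqrt(1)*(49/16))*6)/2 = ((-6*1*(49/16))*6)/2 = (-6*49/16*6)/2 = (-147/8*6)/2 = (1/2)*(-441/4) = -441/8 ≈ -55.125)
1/C = 1/(-441/8) = -8/441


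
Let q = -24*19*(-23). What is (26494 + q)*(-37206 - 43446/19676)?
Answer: -6768711004341/4919 ≈ -1.3760e+9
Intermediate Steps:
q = 10488 (q = -456*(-23) = 10488)
(26494 + q)*(-37206 - 43446/19676) = (26494 + 10488)*(-37206 - 43446/19676) = 36982*(-37206 - 43446*1/19676) = 36982*(-37206 - 21723/9838) = 36982*(-366054351/9838) = -6768711004341/4919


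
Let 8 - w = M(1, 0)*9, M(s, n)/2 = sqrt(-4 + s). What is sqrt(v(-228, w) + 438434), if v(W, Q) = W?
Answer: sqrt(438206) ≈ 661.97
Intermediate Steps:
M(s, n) = 2*sqrt(-4 + s)
w = 8 - 18*I*sqrt(3) (w = 8 - 2*sqrt(-4 + 1)*9 = 8 - 2*sqrt(-3)*9 = 8 - 2*(I*sqrt(3))*9 = 8 - 2*I*sqrt(3)*9 = 8 - 18*I*sqrt(3) ≈ 8.0 - 31.177*I)
sqrt(v(-228, w) + 438434) = sqrt(-228 + 438434) = sqrt(438206)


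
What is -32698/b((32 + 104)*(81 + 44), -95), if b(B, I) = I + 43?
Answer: 16349/26 ≈ 628.81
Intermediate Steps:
b(B, I) = 43 + I
-32698/b((32 + 104)*(81 + 44), -95) = -32698/(43 - 95) = -32698/(-52) = -32698*(-1/52) = 16349/26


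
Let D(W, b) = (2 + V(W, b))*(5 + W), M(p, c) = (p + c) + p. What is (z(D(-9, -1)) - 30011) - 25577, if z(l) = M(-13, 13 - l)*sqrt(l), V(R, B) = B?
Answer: -55588 - 18*I ≈ -55588.0 - 18.0*I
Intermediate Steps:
M(p, c) = c + 2*p (M(p, c) = (c + p) + p = c + 2*p)
D(W, b) = (2 + b)*(5 + W)
z(l) = sqrt(l)*(-13 - l) (z(l) = ((13 - l) + 2*(-13))*sqrt(l) = ((13 - l) - 26)*sqrt(l) = (-13 - l)*sqrt(l) = sqrt(l)*(-13 - l))
(z(D(-9, -1)) - 30011) - 25577 = (sqrt(10 + 2*(-9) + 5*(-1) - 9*(-1))*(-13 - (10 + 2*(-9) + 5*(-1) - 9*(-1))) - 30011) - 25577 = (sqrt(10 - 18 - 5 + 9)*(-13 - (10 - 18 - 5 + 9)) - 30011) - 25577 = (sqrt(-4)*(-13 - 1*(-4)) - 30011) - 25577 = ((2*I)*(-13 + 4) - 30011) - 25577 = ((2*I)*(-9) - 30011) - 25577 = (-18*I - 30011) - 25577 = (-30011 - 18*I) - 25577 = -55588 - 18*I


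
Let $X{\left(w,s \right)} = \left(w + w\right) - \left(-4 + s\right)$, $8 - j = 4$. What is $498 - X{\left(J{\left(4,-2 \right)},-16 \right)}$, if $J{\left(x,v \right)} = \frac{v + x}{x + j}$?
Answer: $\frac{955}{2} \approx 477.5$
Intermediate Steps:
$j = 4$ ($j = 8 - 4 = 4$)
$J{\left(x,v \right)} = \frac{v + x}{4 + x}$ ($J{\left(x,v \right)} = \frac{v + x}{x + 4} = \frac{v + x}{4 + x}$)
$X{\left(w,s \right)} = 4 - s + 2 w$ ($X{\left(w,s \right)} = 2 w - \left(-4 + s\right) = 4 - s + 2 w$)
$498 - X{\left(J{\left(4,-2 \right)},-16 \right)} = 498 - \left(4 - -16 + 2 \frac{-2 + 4}{4 + 4}\right) = 498 - \left(4 + 16 + 2 \cdot \frac{1}{8} \cdot 2\right) = 498 - \left(4 + 16 + 2 \cdot \frac{1}{4}\right) = 498 - \left(4 + 16 + \frac{1}{2}\right) = 498 - \frac{41}{2} = \frac{955}{2}$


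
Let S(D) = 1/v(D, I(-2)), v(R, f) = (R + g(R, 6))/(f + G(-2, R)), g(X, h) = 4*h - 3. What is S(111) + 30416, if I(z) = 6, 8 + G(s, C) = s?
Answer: 1003727/33 ≈ 30416.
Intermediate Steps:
G(s, C) = -8 + s
g(X, h) = -3 + 4*h
v(R, f) = (21 + R)/(-10 + f) (v(R, f) = (R + (-3 + 4*6))/(f + (-8 - 2)) = (R + (-3 + 24))/(f - 10) = (R + 21)/(-10 + f) = (21 + R)/(-10 + f))
S(D) = 1/(-21/4 - D/4) (S(D) = 1/((21 + D)/(-10 + 6)) = 1/((21 + D)/(-4)) = 1/(-(21 + D)/4) = 1/(-21/4 - D/4))
S(111) + 30416 = -4/(21 + 111) + 30416 = -4/132 + 30416 = -4*1/132 + 30416 = -1/33 + 30416 = 1003727/33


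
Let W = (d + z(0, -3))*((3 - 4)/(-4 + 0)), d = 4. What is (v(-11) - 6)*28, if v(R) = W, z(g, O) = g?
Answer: -140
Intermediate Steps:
W = 1 (W = (4 + 0)*((3 - 4)/(-4 + 0)) = 4*(-1/(-4)) = 4*(-1*(-¼)) = 4*(¼) = 1)
v(R) = 1
(v(-11) - 6)*28 = (1 - 6)*28 = -5*28 = -140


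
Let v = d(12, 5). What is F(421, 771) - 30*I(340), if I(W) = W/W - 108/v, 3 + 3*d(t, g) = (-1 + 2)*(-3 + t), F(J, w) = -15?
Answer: 1575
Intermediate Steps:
d(t, g) = -2 + t/3 (d(t, g) = -1 + ((-1 + 2)*(-3 + t))/3 = -1 + (1*(-3 + t))/3 = -1 + (-3 + t)/3 = -1 + (-1 + t/3) = -2 + t/3)
v = 2 (v = -2 + (1/3)*12 = -2 + 4 = 2)
I(W) = -53 (I(W) = W/W - 108/2 = 1 - 108*1/2 = 1 - 54 = -53)
F(421, 771) - 30*I(340) = -15 - 30*(-53) = -15 + 1590 = 1575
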